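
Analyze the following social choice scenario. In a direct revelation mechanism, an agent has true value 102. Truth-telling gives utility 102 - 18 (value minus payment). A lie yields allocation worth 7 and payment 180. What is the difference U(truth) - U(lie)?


Step 1: U(truth) = value - payment = 102 - 18 = 84
Step 2: U(lie) = allocation - payment = 7 - 180 = -173
Step 3: IC gap = 84 - (-173) = 257

257


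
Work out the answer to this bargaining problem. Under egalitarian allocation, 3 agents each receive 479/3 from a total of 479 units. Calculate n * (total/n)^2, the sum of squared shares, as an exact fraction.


Step 1: Each agent's share = 479/3
Step 2: Square of each share = (479/3)^2 = 229441/9
Step 3: Sum of squares = 3 * 229441/9 = 229441/3

229441/3


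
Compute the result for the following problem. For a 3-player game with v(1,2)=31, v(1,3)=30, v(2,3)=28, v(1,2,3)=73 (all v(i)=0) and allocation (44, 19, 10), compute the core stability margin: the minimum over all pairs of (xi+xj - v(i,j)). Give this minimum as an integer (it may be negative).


Step 1: Slack for coalition (1,2): x1+x2 - v12 = 63 - 31 = 32
Step 2: Slack for coalition (1,3): x1+x3 - v13 = 54 - 30 = 24
Step 3: Slack for coalition (2,3): x2+x3 - v23 = 29 - 28 = 1
Step 4: Minimum slack = min(32, 24, 1) = 1, attained by (2,3); no pair can gain by deviating, so the allocation is in the core

1


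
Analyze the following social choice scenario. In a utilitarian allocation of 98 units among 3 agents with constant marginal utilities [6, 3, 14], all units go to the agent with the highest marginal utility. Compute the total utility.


Step 1: The marginal utilities are [6, 3, 14]
Step 2: The highest marginal utility is 14
Step 3: All 98 units go to that agent
Step 4: Total utility = 14 * 98 = 1372

1372


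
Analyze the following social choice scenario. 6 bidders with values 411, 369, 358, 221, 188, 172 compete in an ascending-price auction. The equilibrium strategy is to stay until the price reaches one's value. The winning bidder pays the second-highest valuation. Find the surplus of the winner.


Step 1: Identify the highest value: 411
Step 2: Identify the second-highest value: 369
Step 3: The final price = second-highest value = 369
Step 4: Surplus = 411 - 369 = 42

42


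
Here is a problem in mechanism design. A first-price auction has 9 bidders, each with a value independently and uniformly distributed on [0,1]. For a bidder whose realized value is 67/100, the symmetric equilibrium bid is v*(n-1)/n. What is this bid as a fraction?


Step 1: The symmetric BNE bidding function is b(v) = v * (n-1) / n
Step 2: Substitute v = 67/100 and n = 9
Step 3: b = 67/100 * 8/9
Step 4: b = 134/225

134/225


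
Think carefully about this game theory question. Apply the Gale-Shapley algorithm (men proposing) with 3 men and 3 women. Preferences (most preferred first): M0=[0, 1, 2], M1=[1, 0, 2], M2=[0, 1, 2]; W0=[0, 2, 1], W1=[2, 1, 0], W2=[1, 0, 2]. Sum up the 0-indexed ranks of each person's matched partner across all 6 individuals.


Step 1: Run Gale-Shapley (men propose, women hold best offer):
  M0 proposes to W0; she accepts
  M1 proposes to W1; she accepts
  M2 proposes to W0; rejected
  M2 proposes to W1; she switches from M1
  M1 proposes to W0; rejected
  M1 proposes to W2; she accepts
Step 2: Final matching: W0-M0, W1-M2, W2-M1
Step 3: 0-indexed ranks (man's rank of his match, then woman's): 0 + 0 + 1 + 0 + 2 + 0
Step 4: Total rank sum = 3

3


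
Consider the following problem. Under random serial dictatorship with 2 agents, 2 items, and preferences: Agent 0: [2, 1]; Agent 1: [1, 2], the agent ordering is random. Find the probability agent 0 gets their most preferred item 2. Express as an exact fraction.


Step 1: Agent 0 wants item 2
Step 2: There are 2 possible orderings of agents
Step 3: In 2 orderings, agent 0 gets item 2
Step 4: Probability = 2/2 = 1

1


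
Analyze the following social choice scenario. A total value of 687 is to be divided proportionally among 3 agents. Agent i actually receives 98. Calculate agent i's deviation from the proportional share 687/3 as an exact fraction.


Step 1: Proportional share = 687/3 = 229
Step 2: Agent's actual allocation = 98
Step 3: Excess = 98 - 229 = -131

-131


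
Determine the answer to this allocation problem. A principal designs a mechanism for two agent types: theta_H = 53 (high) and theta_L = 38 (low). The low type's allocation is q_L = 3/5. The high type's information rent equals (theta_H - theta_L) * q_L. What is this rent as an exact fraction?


Step 1: theta_H - theta_L = 53 - 38 = 15
Step 2: Information rent = (theta_H - theta_L) * q_L
Step 3: = 15 * 3/5
Step 4: = 9

9


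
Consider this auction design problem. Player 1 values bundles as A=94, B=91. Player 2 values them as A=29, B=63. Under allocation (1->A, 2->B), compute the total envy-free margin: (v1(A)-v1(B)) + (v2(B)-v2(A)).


Step 1: Player 1's margin = v1(A) - v1(B) = 94 - 91 = 3
Step 2: Player 2's margin = v2(B) - v2(A) = 63 - 29 = 34
Step 3: Total margin = 3 + 34 = 37

37


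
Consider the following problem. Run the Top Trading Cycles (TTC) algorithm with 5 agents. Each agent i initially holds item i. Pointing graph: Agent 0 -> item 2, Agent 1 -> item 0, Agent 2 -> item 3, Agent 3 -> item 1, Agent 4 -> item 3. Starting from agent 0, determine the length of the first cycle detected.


Step 1: Trace the pointer graph from agent 0: 0 -> 2 -> 3 -> 1 -> 0
Step 2: A cycle is detected when we revisit agent 0
Step 3: The cycle is: 0 -> 2 -> 3 -> 1 -> 0
Step 4: Cycle length = 4

4


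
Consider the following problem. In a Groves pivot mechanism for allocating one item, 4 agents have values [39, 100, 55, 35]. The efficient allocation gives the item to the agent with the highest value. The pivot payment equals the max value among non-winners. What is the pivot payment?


Step 1: The efficient winner is agent 1 with value 100
Step 2: Other agents' values: [39, 55, 35]
Step 3: Pivot payment = max(others) = 55
Step 4: The winner pays 55

55


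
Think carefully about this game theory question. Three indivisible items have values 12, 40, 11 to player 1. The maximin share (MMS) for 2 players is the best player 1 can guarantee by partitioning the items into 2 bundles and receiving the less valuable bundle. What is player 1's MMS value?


Step 1: Item values = 12, 40, 11
Step 2: Enumerate all 2-bundle partitions and take the smaller bundle:
  Partition 1: {12} vs {40,11} -> bundles 12, 51; min = 12
  Partition 2: {40} vs {12,11} -> bundles 40, 23; min = 23
  Partition 3: {11} vs {12,40} -> bundles 11, 52; min = 11
Step 3: MMS = max(12, 23, 11) = 23

23


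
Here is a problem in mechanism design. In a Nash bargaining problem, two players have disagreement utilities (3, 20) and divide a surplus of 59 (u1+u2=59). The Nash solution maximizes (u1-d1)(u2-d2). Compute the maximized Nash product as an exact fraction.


Step 1: The Nash solution splits surplus symmetrically above the disagreement point
Step 2: u1 = (total + d1 - d2)/2 = (59 + 3 - 20)/2 = 21
Step 3: u2 = (total - d1 + d2)/2 = (59 - 3 + 20)/2 = 38
Step 4: Nash product = (21 - 3) * (38 - 20)
Step 5: = 18 * 18 = 324

324


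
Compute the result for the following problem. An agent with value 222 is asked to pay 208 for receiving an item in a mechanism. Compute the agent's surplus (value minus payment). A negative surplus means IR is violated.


Step 1: Surplus = value - payment = 222 - 208 = 14
Step 2: IR is satisfied (surplus >= 0)

14


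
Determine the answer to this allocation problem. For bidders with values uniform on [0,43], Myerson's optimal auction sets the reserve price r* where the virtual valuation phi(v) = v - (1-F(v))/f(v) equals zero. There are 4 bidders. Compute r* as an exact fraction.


Step 1: For U[0,43], F(v) = v/43 and f(v) = 1/43
Step 2: phi(v) = v - (1 - v/43)/(1/43) = v - (43 - v) = 2v - 43
Step 3: Set phi(r*) = 0: 2r* - 43 = 0
Step 4: r* = 43/2 (the number of bidders n = 4 does not enter)

43/2


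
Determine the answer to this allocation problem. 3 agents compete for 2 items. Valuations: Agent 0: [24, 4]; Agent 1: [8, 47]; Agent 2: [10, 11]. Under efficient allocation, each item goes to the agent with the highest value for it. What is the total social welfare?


Step 1: For each item, find the maximum value among all agents.
Step 2: Item 0 -> Agent 0 (value 24)
Step 3: Item 1 -> Agent 1 (value 47)
Step 4: Total welfare = 24 + 47 = 71

71


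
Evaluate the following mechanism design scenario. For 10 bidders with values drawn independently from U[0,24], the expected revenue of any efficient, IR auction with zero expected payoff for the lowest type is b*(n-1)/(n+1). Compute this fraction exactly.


Step 1: By Revenue Equivalence, expected revenue = b*(n-1)/(n+1)
Step 2: Substituting n = 10, b = 24
Step 3: Revenue = 24*(10-1)/(10+1) = 24*9/11
Step 4: Revenue = 216/11

216/11


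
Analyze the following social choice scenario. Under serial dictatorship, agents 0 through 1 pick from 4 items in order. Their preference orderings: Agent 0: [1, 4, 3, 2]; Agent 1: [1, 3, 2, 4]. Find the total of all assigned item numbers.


Step 1: Agent 0 picks item 1
Step 2: Agent 1 picks item 3
Step 3: Sum = 1 + 3 = 4

4


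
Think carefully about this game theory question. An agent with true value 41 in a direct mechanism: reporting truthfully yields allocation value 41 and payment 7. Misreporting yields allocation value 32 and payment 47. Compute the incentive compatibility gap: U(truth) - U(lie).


Step 1: U(truth) = value - payment = 41 - 7 = 34
Step 2: U(lie) = allocation - payment = 32 - 47 = -15
Step 3: IC gap = 34 - (-15) = 49

49


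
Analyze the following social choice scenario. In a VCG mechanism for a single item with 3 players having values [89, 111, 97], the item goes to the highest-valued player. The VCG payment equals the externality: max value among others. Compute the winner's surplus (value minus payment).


Step 1: The winner is the agent with the highest value: agent 1 with value 111
Step 2: Values of other agents: [89, 97]
Step 3: VCG payment = max of others' values = 97
Step 4: Surplus = 111 - 97 = 14

14


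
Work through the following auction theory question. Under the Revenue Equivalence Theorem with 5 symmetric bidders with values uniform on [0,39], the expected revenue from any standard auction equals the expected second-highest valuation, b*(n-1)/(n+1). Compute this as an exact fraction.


Step 1: By Revenue Equivalence, expected revenue = b*(n-1)/(n+1)
Step 2: Substituting n = 5, b = 39
Step 3: Revenue = 39*(5-1)/(5+1) = 39*4/6
Step 4: Revenue = 156/6 = 26

26


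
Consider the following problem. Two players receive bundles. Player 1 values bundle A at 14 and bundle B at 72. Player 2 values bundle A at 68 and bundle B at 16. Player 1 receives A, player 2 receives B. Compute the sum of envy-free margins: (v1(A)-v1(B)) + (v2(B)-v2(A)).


Step 1: Player 1's margin = v1(A) - v1(B) = 14 - 72 = -58
Step 2: Player 2's margin = v2(B) - v2(A) = 16 - 68 = -52
Step 3: Total margin = -58 + -52 = -110

-110


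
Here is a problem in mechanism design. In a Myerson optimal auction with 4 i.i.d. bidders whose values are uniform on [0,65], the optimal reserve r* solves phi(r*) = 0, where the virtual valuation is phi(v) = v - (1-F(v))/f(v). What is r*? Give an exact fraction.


Step 1: For U[0,65], F(v) = v/65 and f(v) = 1/65
Step 2: phi(v) = v - (1 - v/65)/(1/65) = v - (65 - v) = 2v - 65
Step 3: Set phi(r*) = 0: 2r* - 65 = 0
Step 4: r* = 65/2 (the number of bidders n = 4 does not enter)

65/2


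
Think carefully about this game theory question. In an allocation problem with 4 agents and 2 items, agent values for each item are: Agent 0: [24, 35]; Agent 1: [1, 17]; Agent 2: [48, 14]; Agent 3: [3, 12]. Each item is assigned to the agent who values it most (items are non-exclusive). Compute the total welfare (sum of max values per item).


Step 1: For each item, find the maximum value among all agents.
Step 2: Item 0 -> Agent 2 (value 48)
Step 3: Item 1 -> Agent 0 (value 35)
Step 4: Total welfare = 48 + 35 = 83

83


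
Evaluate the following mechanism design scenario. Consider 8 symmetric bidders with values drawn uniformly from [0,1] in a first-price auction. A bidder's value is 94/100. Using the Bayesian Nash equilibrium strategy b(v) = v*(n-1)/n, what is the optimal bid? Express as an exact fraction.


Step 1: The symmetric BNE bidding function is b(v) = v * (n-1) / n
Step 2: Substitute v = 47/50 and n = 8
Step 3: b = 47/50 * 7/8
Step 4: b = 329/400

329/400


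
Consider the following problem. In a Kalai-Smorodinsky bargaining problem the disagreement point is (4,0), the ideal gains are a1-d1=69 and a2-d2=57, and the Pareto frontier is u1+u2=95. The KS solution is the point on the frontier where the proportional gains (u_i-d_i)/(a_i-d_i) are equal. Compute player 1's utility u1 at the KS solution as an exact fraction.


Step 1: At the KS point, (u1-d1)/r1 = (u2-d2)/r2 = t and u1+u2 = 95
Step 2: u1 = d1 + r1*t and u2 = d2 + r2*t, so (d1 + r1*t) + (d2 + r2*t) = 95
Step 3: t = (95 - 4 - 0)/(69 + 57) = 91/126 = 13/18
Step 4: u1 = d1 + r1*t = 4 + 69 * 13/18 = 323/6
Step 5: (Check: u2 = d2 + r2*t = 247/6; u1+u2 = 323/6 + 247/6 = 95, on the frontier.)

323/6


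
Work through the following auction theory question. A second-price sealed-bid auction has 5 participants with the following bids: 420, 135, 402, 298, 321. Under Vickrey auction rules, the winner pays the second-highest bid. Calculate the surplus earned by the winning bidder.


Step 1: Sort bids in descending order: 420, 402, 321, 298, 135
Step 2: The winning bid is the highest: 420
Step 3: The payment equals the second-highest bid: 402
Step 4: Surplus = winner's bid - payment = 420 - 402 = 18

18


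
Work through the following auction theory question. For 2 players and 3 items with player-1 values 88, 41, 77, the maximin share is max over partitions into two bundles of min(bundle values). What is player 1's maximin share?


Step 1: Item values = 88, 41, 77
Step 2: Enumerate all 2-bundle partitions and take the smaller bundle:
  Partition 1: {88} vs {41,77} -> bundles 88, 118; min = 88
  Partition 2: {41} vs {88,77} -> bundles 41, 165; min = 41
  Partition 3: {77} vs {88,41} -> bundles 77, 129; min = 77
Step 3: MMS = max(88, 41, 77) = 88

88


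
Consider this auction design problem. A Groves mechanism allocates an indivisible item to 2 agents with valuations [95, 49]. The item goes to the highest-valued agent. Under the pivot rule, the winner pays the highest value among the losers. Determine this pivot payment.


Step 1: The efficient winner is agent 0 with value 95
Step 2: Other agents' values: [49]
Step 3: Pivot payment = max(others) = 49
Step 4: The winner pays 49

49


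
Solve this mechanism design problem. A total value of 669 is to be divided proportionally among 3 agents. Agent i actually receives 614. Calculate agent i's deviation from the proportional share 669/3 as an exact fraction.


Step 1: Proportional share = 669/3 = 223
Step 2: Agent's actual allocation = 614
Step 3: Excess = 614 - 223 = 391

391


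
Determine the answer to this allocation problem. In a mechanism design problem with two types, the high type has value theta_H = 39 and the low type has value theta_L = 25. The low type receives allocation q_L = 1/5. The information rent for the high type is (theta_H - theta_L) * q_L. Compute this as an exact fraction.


Step 1: theta_H - theta_L = 39 - 25 = 14
Step 2: Information rent = (theta_H - theta_L) * q_L
Step 3: = 14 * 1/5
Step 4: = 14/5

14/5


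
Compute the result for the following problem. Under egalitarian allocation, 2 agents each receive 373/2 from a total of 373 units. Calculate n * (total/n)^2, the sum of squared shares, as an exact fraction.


Step 1: Each agent's share = 373/2
Step 2: Square of each share = (373/2)^2 = 139129/4
Step 3: Sum of squares = 2 * 139129/4 = 139129/2

139129/2


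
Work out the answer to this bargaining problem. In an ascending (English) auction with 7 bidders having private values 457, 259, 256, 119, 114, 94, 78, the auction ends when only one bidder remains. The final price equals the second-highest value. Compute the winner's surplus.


Step 1: Identify the highest value: 457
Step 2: Identify the second-highest value: 259
Step 3: The final price = second-highest value = 259
Step 4: Surplus = 457 - 259 = 198

198


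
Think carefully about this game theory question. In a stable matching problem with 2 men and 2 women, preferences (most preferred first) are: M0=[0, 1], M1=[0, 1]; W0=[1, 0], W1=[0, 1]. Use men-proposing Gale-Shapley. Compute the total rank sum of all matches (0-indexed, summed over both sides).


Step 1: Run Gale-Shapley (men propose, women hold best offer):
  M0 proposes to W0; she accepts
  M1 proposes to W0; she switches from M0
  M0 proposes to W1; she accepts
Step 2: Final matching: W0-M1, W1-M0
Step 3: 0-indexed ranks (man's rank of his match, then woman's): 0 + 0 + 1 + 0
Step 4: Total rank sum = 1

1


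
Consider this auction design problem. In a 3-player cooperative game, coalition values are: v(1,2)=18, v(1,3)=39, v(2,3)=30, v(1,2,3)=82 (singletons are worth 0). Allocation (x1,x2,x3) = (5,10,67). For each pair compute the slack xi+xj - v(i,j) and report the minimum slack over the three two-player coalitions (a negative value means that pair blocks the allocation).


Step 1: Slack for coalition (1,2): x1+x2 - v12 = 15 - 18 = -3
Step 2: Slack for coalition (1,3): x1+x3 - v13 = 72 - 39 = 33
Step 3: Slack for coalition (2,3): x2+x3 - v23 = 77 - 30 = 47
Step 4: Minimum slack = min(-3, 33, 47) = -3, attained by (1,2); coalition (1,2) can block (slack < 0), so the allocation is not in the core

-3


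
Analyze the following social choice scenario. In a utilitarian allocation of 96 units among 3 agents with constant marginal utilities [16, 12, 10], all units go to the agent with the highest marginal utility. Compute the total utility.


Step 1: The marginal utilities are [16, 12, 10]
Step 2: The highest marginal utility is 16
Step 3: All 96 units go to that agent
Step 4: Total utility = 16 * 96 = 1536

1536


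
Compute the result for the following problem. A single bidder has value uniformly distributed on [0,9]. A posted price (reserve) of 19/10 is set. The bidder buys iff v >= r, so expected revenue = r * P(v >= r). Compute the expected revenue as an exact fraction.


Step 1: Posted price r = 19/10, value support [0,9]
Step 2: P(v >= r) = (9 - 19/10)/9 = 71/90
Step 3: Expected revenue = r * P(v >= r) = 19/10 * 71/90
Step 4: Revenue = 1349/900

1349/900


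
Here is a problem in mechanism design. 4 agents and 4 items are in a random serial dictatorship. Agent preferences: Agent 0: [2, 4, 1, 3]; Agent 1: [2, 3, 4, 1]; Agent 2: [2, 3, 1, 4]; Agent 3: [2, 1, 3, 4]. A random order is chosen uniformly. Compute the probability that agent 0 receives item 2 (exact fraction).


Step 1: Agent 0 wants item 2
Step 2: There are 24 possible orderings of agents
Step 3: In 6 orderings, agent 0 gets item 2
Step 4: Probability = 6/24 = 1/4

1/4


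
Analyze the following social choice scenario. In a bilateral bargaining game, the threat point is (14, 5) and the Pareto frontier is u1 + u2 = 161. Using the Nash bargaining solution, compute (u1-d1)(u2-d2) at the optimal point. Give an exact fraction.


Step 1: The Nash solution splits surplus symmetrically above the disagreement point
Step 2: u1 = (total + d1 - d2)/2 = (161 + 14 - 5)/2 = 85
Step 3: u2 = (total - d1 + d2)/2 = (161 - 14 + 5)/2 = 76
Step 4: Nash product = (85 - 14) * (76 - 5)
Step 5: = 71 * 71 = 5041

5041


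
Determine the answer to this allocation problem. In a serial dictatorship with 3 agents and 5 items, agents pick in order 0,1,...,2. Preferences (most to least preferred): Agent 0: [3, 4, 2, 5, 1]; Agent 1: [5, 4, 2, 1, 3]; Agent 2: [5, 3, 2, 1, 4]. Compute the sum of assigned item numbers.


Step 1: Agent 0 picks item 3
Step 2: Agent 1 picks item 5
Step 3: Agent 2 picks item 2
Step 4: Sum = 3 + 5 + 2 = 10

10


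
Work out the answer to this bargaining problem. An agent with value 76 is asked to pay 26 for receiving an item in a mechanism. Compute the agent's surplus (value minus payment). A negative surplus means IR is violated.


Step 1: Surplus = value - payment = 76 - 26 = 50
Step 2: IR is satisfied (surplus >= 0)

50


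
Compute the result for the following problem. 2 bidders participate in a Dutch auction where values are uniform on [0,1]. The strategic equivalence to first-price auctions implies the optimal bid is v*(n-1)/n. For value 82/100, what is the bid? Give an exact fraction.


Step 1: Dutch auctions are strategically equivalent to first-price auctions
Step 2: The equilibrium bid is b(v) = v*(n-1)/n
Step 3: b = 41/50 * 1/2
Step 4: b = 41/100

41/100


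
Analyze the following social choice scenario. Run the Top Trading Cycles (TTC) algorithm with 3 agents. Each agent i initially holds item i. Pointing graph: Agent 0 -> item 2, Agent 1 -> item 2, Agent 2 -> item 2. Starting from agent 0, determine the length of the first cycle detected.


Step 1: Trace the pointer graph from agent 0: 0 -> 2 -> 2
Step 2: A cycle is detected when we revisit agent 2
Step 3: The cycle is: 2 -> 2
Step 4: Cycle length = 1

1


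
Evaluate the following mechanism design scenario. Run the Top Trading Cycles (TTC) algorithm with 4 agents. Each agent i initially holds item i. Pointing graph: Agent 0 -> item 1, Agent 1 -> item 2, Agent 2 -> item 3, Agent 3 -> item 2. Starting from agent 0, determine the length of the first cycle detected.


Step 1: Trace the pointer graph from agent 0: 0 -> 1 -> 2 -> 3 -> 2
Step 2: A cycle is detected when we revisit agent 2
Step 3: The cycle is: 2 -> 3 -> 2
Step 4: Cycle length = 2

2


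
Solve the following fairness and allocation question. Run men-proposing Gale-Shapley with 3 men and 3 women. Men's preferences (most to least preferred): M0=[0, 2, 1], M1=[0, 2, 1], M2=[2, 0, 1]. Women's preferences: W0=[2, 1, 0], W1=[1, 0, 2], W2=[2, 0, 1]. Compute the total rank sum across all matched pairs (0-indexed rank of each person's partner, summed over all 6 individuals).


Step 1: Run Gale-Shapley (men propose, women hold best offer):
  M0 proposes to W0; she accepts
  M1 proposes to W0; she switches from M0
  M2 proposes to W2; she accepts
  M0 proposes to W2; rejected
  M0 proposes to W1; she accepts
Step 2: Final matching: W0-M1, W1-M0, W2-M2
Step 3: 0-indexed ranks (man's rank of his match, then woman's): 0 + 1 + 2 + 1 + 0 + 0
Step 4: Total rank sum = 4

4


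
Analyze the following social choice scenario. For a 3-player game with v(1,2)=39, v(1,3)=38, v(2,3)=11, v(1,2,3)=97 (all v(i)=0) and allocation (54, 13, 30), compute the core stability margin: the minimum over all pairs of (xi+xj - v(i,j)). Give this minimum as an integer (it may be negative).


Step 1: Slack for coalition (1,2): x1+x2 - v12 = 67 - 39 = 28
Step 2: Slack for coalition (1,3): x1+x3 - v13 = 84 - 38 = 46
Step 3: Slack for coalition (2,3): x2+x3 - v23 = 43 - 11 = 32
Step 4: Minimum slack = min(28, 46, 32) = 28, attained by (1,2); no pair can gain by deviating, so the allocation is in the core

28


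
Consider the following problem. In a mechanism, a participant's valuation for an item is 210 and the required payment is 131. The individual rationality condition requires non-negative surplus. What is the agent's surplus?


Step 1: Surplus = value - payment = 210 - 131 = 79
Step 2: IR is satisfied (surplus >= 0)

79


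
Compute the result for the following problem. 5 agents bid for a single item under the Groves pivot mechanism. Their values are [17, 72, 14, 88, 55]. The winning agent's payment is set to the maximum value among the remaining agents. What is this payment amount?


Step 1: The efficient winner is agent 3 with value 88
Step 2: Other agents' values: [17, 72, 14, 55]
Step 3: Pivot payment = max(others) = 72
Step 4: The winner pays 72

72


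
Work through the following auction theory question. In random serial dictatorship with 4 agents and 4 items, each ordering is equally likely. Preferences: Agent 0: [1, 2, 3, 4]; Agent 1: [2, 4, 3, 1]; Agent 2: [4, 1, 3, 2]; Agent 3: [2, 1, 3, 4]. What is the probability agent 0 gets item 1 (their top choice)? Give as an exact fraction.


Step 1: Agent 0 wants item 1
Step 2: There are 24 possible orderings of agents
Step 3: In 19 orderings, agent 0 gets item 1
Step 4: Probability = 19/24

19/24


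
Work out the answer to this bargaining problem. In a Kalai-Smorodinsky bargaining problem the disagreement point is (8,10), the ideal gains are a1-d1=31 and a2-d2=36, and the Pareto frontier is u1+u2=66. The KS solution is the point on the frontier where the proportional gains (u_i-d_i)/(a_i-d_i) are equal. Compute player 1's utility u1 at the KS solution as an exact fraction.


Step 1: At the KS point, (u1-d1)/r1 = (u2-d2)/r2 = t and u1+u2 = 66
Step 2: u1 = d1 + r1*t and u2 = d2 + r2*t, so (d1 + r1*t) + (d2 + r2*t) = 66
Step 3: t = (66 - 8 - 10)/(31 + 36) = 48/67
Step 4: u1 = d1 + r1*t = 8 + 31 * 48/67 = 2024/67
Step 5: (Check: u2 = d2 + r2*t = 2398/67; u1+u2 = 2024/67 + 2398/67 = 66, on the frontier.)

2024/67


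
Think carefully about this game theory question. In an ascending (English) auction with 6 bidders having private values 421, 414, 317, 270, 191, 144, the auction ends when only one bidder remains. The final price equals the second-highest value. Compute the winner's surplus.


Step 1: Identify the highest value: 421
Step 2: Identify the second-highest value: 414
Step 3: The final price = second-highest value = 414
Step 4: Surplus = 421 - 414 = 7

7


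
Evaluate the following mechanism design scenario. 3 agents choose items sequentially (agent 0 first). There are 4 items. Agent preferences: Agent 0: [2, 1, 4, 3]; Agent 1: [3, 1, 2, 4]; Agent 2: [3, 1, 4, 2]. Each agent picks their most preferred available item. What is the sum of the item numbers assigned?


Step 1: Agent 0 picks item 2
Step 2: Agent 1 picks item 3
Step 3: Agent 2 picks item 1
Step 4: Sum = 2 + 3 + 1 = 6

6


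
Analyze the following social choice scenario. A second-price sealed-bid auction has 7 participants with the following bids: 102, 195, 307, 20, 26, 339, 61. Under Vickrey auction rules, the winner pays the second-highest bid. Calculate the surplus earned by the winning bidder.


Step 1: Sort bids in descending order: 339, 307, 195, 102, 61, 26, 20
Step 2: The winning bid is the highest: 339
Step 3: The payment equals the second-highest bid: 307
Step 4: Surplus = winner's bid - payment = 339 - 307 = 32

32


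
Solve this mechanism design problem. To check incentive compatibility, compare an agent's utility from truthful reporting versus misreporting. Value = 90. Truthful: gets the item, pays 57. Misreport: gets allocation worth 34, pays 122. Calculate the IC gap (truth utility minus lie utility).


Step 1: U(truth) = value - payment = 90 - 57 = 33
Step 2: U(lie) = allocation - payment = 34 - 122 = -88
Step 3: IC gap = 33 - (-88) = 121

121


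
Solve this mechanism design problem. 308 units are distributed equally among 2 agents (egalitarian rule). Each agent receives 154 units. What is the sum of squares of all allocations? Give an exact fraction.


Step 1: Each agent's share = 308/2 = 154
Step 2: Square of each share = (154)^2 = 23716
Step 3: Sum of squares = 2 * 23716 = 47432

47432


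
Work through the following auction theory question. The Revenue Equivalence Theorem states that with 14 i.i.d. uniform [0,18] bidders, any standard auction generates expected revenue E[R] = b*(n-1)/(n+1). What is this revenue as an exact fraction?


Step 1: By Revenue Equivalence, expected revenue = b*(n-1)/(n+1)
Step 2: Substituting n = 14, b = 18
Step 3: Revenue = 18*(14-1)/(14+1) = 18*13/15
Step 4: Revenue = 234/15 = 78/5

78/5


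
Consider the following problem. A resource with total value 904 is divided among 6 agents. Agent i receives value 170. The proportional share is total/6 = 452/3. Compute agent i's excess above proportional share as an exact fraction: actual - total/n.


Step 1: Proportional share = 904/6 = 452/3
Step 2: Agent's actual allocation = 170
Step 3: Excess = 170 - 452/3 = 58/3

58/3


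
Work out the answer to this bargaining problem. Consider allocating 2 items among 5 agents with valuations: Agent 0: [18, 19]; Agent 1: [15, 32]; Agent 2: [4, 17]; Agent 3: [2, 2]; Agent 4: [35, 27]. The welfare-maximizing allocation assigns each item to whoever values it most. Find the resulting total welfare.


Step 1: For each item, find the maximum value among all agents.
Step 2: Item 0 -> Agent 4 (value 35)
Step 3: Item 1 -> Agent 1 (value 32)
Step 4: Total welfare = 35 + 32 = 67

67


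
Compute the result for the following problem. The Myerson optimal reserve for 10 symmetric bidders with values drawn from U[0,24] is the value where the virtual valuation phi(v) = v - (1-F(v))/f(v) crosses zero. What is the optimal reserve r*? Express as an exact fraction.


Step 1: For U[0,24], F(v) = v/24 and f(v) = 1/24
Step 2: phi(v) = v - (1 - v/24)/(1/24) = v - (24 - v) = 2v - 24
Step 3: Set phi(r*) = 0: 2r* - 24 = 0
Step 4: r* = 24/2 = 12 (the number of bidders n = 10 does not enter)

12


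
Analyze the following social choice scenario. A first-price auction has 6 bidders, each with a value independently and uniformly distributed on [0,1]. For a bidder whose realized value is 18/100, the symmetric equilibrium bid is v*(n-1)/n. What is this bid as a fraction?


Step 1: The symmetric BNE bidding function is b(v) = v * (n-1) / n
Step 2: Substitute v = 9/50 and n = 6
Step 3: b = 9/50 * 5/6
Step 4: b = 3/20

3/20


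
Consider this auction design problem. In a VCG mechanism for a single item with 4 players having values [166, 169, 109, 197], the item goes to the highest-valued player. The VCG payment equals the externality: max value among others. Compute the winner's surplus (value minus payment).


Step 1: The winner is the agent with the highest value: agent 3 with value 197
Step 2: Values of other agents: [166, 169, 109]
Step 3: VCG payment = max of others' values = 169
Step 4: Surplus = 197 - 169 = 28

28


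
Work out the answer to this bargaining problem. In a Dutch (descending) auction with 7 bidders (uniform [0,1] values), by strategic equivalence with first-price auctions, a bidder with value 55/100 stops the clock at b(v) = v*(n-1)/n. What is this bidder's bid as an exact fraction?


Step 1: Dutch auctions are strategically equivalent to first-price auctions
Step 2: The equilibrium bid is b(v) = v*(n-1)/n
Step 3: b = 11/20 * 6/7
Step 4: b = 33/70

33/70


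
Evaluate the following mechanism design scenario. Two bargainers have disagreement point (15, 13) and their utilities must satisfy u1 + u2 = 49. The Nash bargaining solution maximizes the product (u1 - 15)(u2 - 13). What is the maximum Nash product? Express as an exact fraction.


Step 1: The Nash solution splits surplus symmetrically above the disagreement point
Step 2: u1 = (total + d1 - d2)/2 = (49 + 15 - 13)/2 = 51/2
Step 3: u2 = (total - d1 + d2)/2 = (49 - 15 + 13)/2 = 47/2
Step 4: Nash product = (51/2 - 15) * (47/2 - 13)
Step 5: = 21/2 * 21/2 = 441/4

441/4


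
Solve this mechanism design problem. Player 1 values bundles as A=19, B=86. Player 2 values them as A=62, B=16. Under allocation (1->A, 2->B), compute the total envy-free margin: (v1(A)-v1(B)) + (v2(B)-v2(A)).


Step 1: Player 1's margin = v1(A) - v1(B) = 19 - 86 = -67
Step 2: Player 2's margin = v2(B) - v2(A) = 16 - 62 = -46
Step 3: Total margin = -67 + -46 = -113

-113


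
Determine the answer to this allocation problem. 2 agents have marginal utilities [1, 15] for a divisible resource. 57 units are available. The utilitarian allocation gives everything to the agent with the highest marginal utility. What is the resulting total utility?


Step 1: The marginal utilities are [1, 15]
Step 2: The highest marginal utility is 15
Step 3: All 57 units go to that agent
Step 4: Total utility = 15 * 57 = 855

855


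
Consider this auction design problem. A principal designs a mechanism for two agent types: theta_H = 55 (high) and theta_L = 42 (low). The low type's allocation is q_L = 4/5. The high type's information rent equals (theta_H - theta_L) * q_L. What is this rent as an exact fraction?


Step 1: theta_H - theta_L = 55 - 42 = 13
Step 2: Information rent = (theta_H - theta_L) * q_L
Step 3: = 13 * 4/5
Step 4: = 52/5

52/5


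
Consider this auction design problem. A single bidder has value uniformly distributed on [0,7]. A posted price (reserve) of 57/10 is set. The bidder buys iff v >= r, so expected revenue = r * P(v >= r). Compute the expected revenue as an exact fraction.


Step 1: Posted price r = 57/10, value support [0,7]
Step 2: P(v >= r) = (7 - 57/10)/7 = 13/70
Step 3: Expected revenue = r * P(v >= r) = 57/10 * 13/70
Step 4: Revenue = 741/700

741/700


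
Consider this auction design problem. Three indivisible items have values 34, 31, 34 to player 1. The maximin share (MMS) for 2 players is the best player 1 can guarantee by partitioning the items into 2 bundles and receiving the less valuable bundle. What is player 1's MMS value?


Step 1: Item values = 34, 31, 34
Step 2: Enumerate all 2-bundle partitions and take the smaller bundle:
  Partition 1: {34} vs {31,34} -> bundles 34, 65; min = 34
  Partition 2: {31} vs {34,34} -> bundles 31, 68; min = 31
  Partition 3: {34} vs {34,31} -> bundles 34, 65; min = 34
Step 3: MMS = max(34, 31, 34) = 34

34


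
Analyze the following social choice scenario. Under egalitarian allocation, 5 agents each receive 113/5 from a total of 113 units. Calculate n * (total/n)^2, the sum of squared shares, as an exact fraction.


Step 1: Each agent's share = 113/5
Step 2: Square of each share = (113/5)^2 = 12769/25
Step 3: Sum of squares = 5 * 12769/25 = 12769/5

12769/5


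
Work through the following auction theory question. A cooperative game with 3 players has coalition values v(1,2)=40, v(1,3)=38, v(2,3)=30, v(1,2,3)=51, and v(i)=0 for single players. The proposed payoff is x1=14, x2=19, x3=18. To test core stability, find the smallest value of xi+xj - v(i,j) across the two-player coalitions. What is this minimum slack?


Step 1: Slack for coalition (1,2): x1+x2 - v12 = 33 - 40 = -7
Step 2: Slack for coalition (1,3): x1+x3 - v13 = 32 - 38 = -6
Step 3: Slack for coalition (2,3): x2+x3 - v23 = 37 - 30 = 7
Step 4: Minimum slack = min(-7, -6, 7) = -7, attained by (1,2); coalition (1,2) can block (slack < 0), so the allocation is not in the core

-7


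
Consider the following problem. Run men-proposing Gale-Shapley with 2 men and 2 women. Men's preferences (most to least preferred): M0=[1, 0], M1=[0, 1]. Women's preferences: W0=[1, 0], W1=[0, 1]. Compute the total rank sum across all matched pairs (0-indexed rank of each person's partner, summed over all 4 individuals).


Step 1: Run Gale-Shapley (men propose, women hold best offer):
  M0 proposes to W1; she accepts
  M1 proposes to W0; she accepts
Step 2: Final matching: W0-M1, W1-M0
Step 3: 0-indexed ranks (man's rank of his match, then woman's): 0 + 0 + 0 + 0
Step 4: Total rank sum = 0

0


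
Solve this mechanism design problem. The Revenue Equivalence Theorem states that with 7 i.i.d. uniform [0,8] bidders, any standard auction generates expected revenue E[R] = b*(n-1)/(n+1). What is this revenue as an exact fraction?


Step 1: By Revenue Equivalence, expected revenue = b*(n-1)/(n+1)
Step 2: Substituting n = 7, b = 8
Step 3: Revenue = 8*(7-1)/(7+1) = 8*6/8
Step 4: Revenue = 48/8 = 6

6


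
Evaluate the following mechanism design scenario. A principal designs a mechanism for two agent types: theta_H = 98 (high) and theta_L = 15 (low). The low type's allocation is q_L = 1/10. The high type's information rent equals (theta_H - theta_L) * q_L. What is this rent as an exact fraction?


Step 1: theta_H - theta_L = 98 - 15 = 83
Step 2: Information rent = (theta_H - theta_L) * q_L
Step 3: = 83 * 1/10
Step 4: = 83/10

83/10


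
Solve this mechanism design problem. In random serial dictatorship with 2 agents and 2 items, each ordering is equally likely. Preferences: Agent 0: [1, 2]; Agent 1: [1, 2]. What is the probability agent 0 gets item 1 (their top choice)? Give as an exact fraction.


Step 1: Agent 0 wants item 1
Step 2: There are 2 possible orderings of agents
Step 3: In 1 orderings, agent 0 gets item 1
Step 4: Probability = 1/2

1/2


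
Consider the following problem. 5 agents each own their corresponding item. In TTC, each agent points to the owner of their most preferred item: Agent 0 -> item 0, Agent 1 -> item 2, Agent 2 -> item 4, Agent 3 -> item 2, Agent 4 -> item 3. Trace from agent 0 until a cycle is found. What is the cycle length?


Step 1: Trace the pointer graph from agent 0: 0 -> 0
Step 2: A cycle is detected when we revisit agent 0
Step 3: The cycle is: 0 -> 0
Step 4: Cycle length = 1

1


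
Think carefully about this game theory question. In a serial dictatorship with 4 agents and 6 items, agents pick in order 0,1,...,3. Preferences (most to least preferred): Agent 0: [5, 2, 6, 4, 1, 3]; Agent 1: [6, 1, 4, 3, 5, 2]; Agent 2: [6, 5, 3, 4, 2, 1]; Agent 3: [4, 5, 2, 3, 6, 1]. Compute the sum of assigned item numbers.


Step 1: Agent 0 picks item 5
Step 2: Agent 1 picks item 6
Step 3: Agent 2 picks item 3
Step 4: Agent 3 picks item 4
Step 5: Sum = 5 + 6 + 3 + 4 = 18

18


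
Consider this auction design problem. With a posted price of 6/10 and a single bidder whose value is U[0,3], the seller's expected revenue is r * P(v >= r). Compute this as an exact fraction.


Step 1: Posted price r = 3/5, value support [0,3]
Step 2: P(v >= r) = (3 - 3/5)/3 = 4/5
Step 3: Expected revenue = r * P(v >= r) = 3/5 * 4/5
Step 4: Revenue = 12/25

12/25


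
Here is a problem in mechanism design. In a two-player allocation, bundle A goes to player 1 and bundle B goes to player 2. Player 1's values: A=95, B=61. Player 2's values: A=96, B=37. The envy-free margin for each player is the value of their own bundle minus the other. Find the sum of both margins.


Step 1: Player 1's margin = v1(A) - v1(B) = 95 - 61 = 34
Step 2: Player 2's margin = v2(B) - v2(A) = 37 - 96 = -59
Step 3: Total margin = 34 + -59 = -25

-25


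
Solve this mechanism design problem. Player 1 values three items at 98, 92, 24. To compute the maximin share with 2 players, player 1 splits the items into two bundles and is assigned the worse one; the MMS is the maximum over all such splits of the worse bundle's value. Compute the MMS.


Step 1: Item values = 98, 92, 24
Step 2: Enumerate all 2-bundle partitions and take the smaller bundle:
  Partition 1: {98} vs {92,24} -> bundles 98, 116; min = 98
  Partition 2: {92} vs {98,24} -> bundles 92, 122; min = 92
  Partition 3: {24} vs {98,92} -> bundles 24, 190; min = 24
Step 3: MMS = max(98, 92, 24) = 98

98


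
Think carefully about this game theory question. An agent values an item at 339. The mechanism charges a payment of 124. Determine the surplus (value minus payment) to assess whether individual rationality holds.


Step 1: Surplus = value - payment = 339 - 124 = 215
Step 2: IR is satisfied (surplus >= 0)

215


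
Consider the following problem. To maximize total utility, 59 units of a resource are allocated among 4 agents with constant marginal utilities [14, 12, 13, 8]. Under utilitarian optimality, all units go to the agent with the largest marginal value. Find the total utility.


Step 1: The marginal utilities are [14, 12, 13, 8]
Step 2: The highest marginal utility is 14
Step 3: All 59 units go to that agent
Step 4: Total utility = 14 * 59 = 826

826


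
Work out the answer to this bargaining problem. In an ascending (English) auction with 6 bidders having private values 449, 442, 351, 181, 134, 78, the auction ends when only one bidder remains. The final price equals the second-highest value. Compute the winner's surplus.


Step 1: Identify the highest value: 449
Step 2: Identify the second-highest value: 442
Step 3: The final price = second-highest value = 442
Step 4: Surplus = 449 - 442 = 7

7
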